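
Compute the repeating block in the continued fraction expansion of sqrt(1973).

Write x_i = (sqrt(1973) + m_i)/d_i with (m_0, d_0) = (0, 1). a_0 = floor(sqrt(1973)) = 44, since 44^2 = 1936 <= 1973 < 2025 = 45^2.
Iterate m_{i+1} = d_i*a_i - m_i, d_{i+1} = (1973 - m_{i+1}^2)/d_i, a_{i+1} = floor((a_0 + m_{i+1})/d_{i+1}):
  m_1 = 1*44 - 0 = 44, d_1 = (1973 - 44^2)/1 = 37/1 = 37, a_1 = floor((44 + 44)/37) = 2.
  m_2 = 37*2 - 44 = 30, d_2 = (1973 - 30^2)/37 = 1073/37 = 29, a_2 = floor((44 + 30)/29) = 2.
  m_3 = 29*2 - 30 = 28, d_3 = (1973 - 28^2)/29 = 1189/29 = 41, a_3 = floor((44 + 28)/41) = 1.
  m_4 = 41*1 - 28 = 13, d_4 = (1973 - 13^2)/41 = 1804/41 = 44, a_4 = floor((44 + 13)/44) = 1.
  m_5 = 44*1 - 13 = 31, d_5 = (1973 - 31^2)/44 = 1012/44 = 23, a_5 = floor((44 + 31)/23) = 3.
  m_6 = 23*3 - 31 = 38, d_6 = (1973 - 38^2)/23 = 529/23 = 23, a_6 = floor((44 + 38)/23) = 3.
  m_7 = 23*3 - 38 = 31, d_7 = (1973 - 31^2)/23 = 1012/23 = 44, a_7 = floor((44 + 31)/44) = 1.
  m_8 = 44*1 - 31 = 13, d_8 = (1973 - 13^2)/44 = 1804/44 = 41, a_8 = floor((44 + 13)/41) = 1.
  m_9 = 41*1 - 13 = 28, d_9 = (1973 - 28^2)/41 = 1189/41 = 29, a_9 = floor((44 + 28)/29) = 2.
  m_10 = 29*2 - 28 = 30, d_10 = (1973 - 30^2)/29 = 1073/29 = 37, a_10 = floor((44 + 30)/37) = 2.
  m_11 = 37*2 - 30 = 44, d_11 = (1973 - 44^2)/37 = 37/37 = 1, a_11 = floor((44 + 44)/1) = 88.
  m_12 = 1*88 - 44 = 44, d_12 = (1973 - 44^2)/1 = 37/1 = 37: (m_12, d_12) = (m_1, d_1) = (44, 37), so from here the quotients repeat a_1, ..., a_11; the period length is 11.
Hence the expansion of sqrt(1973) is a_0 = 44 followed by the repeating block 2, 2, 1, 1, 3, 3, 1, 1, 2, 2, 88 (period 11).

[44; (2, 2, 1, 1, 3, 3, 1, 1, 2, 2, 88)]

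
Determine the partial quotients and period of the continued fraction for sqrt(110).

[10; (2, 20)]

Write x_i = (sqrt(110) + m_i)/d_i with (m_0, d_0) = (0, 1). a_0 = floor(sqrt(110)) = 10, since 10^2 = 100 <= 110 < 121 = 11^2.
Iterate m_{i+1} = d_i*a_i - m_i, d_{i+1} = (110 - m_{i+1}^2)/d_i, a_{i+1} = floor((a_0 + m_{i+1})/d_{i+1}):
  m_1 = 1*10 - 0 = 10, d_1 = (110 - 10^2)/1 = 10/1 = 10, a_1 = floor((10 + 10)/10) = 2.
  m_2 = 10*2 - 10 = 10, d_2 = (110 - 10^2)/10 = 10/10 = 1, a_2 = floor((10 + 10)/1) = 20.
  m_3 = 1*20 - 10 = 10, d_3 = (110 - 10^2)/1 = 10/1 = 10: (m_3, d_3) = (m_1, d_1) = (10, 10), so from here the quotients repeat a_1, a_2; the period length is 2.
Hence the expansion of sqrt(110) is a_0 = 10 followed by the repeating block 2, 20 (period 2).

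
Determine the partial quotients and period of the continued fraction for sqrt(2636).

[51; (2, 1, 12, 5, 1, 24, 1, 5, 12, 1, 2, 102)]

Write x_i = (sqrt(2636) + m_i)/d_i with (m_0, d_0) = (0, 1). a_0 = floor(sqrt(2636)) = 51, since 51^2 = 2601 <= 2636 < 2704 = 52^2.
Iterate m_{i+1} = d_i*a_i - m_i, d_{i+1} = (2636 - m_{i+1}^2)/d_i, a_{i+1} = floor((a_0 + m_{i+1})/d_{i+1}):
  m_1 = 1*51 - 0 = 51, d_1 = (2636 - 51^2)/1 = 35/1 = 35, a_1 = floor((51 + 51)/35) = 2.
  m_2 = 35*2 - 51 = 19, d_2 = (2636 - 19^2)/35 = 2275/35 = 65, a_2 = floor((51 + 19)/65) = 1.
  m_3 = 65*1 - 19 = 46, d_3 = (2636 - 46^2)/65 = 520/65 = 8, a_3 = floor((51 + 46)/8) = 12.
  m_4 = 8*12 - 46 = 50, d_4 = (2636 - 50^2)/8 = 136/8 = 17, a_4 = floor((51 + 50)/17) = 5.
  m_5 = 17*5 - 50 = 35, d_5 = (2636 - 35^2)/17 = 1411/17 = 83, a_5 = floor((51 + 35)/83) = 1.
  m_6 = 83*1 - 35 = 48, d_6 = (2636 - 48^2)/83 = 332/83 = 4, a_6 = floor((51 + 48)/4) = 24.
  m_7 = 4*24 - 48 = 48, d_7 = (2636 - 48^2)/4 = 332/4 = 83, a_7 = floor((51 + 48)/83) = 1.
  m_8 = 83*1 - 48 = 35, d_8 = (2636 - 35^2)/83 = 1411/83 = 17, a_8 = floor((51 + 35)/17) = 5.
  m_9 = 17*5 - 35 = 50, d_9 = (2636 - 50^2)/17 = 136/17 = 8, a_9 = floor((51 + 50)/8) = 12.
  m_10 = 8*12 - 50 = 46, d_10 = (2636 - 46^2)/8 = 520/8 = 65, a_10 = floor((51 + 46)/65) = 1.
  m_11 = 65*1 - 46 = 19, d_11 = (2636 - 19^2)/65 = 2275/65 = 35, a_11 = floor((51 + 19)/35) = 2.
  m_12 = 35*2 - 19 = 51, d_12 = (2636 - 51^2)/35 = 35/35 = 1, a_12 = floor((51 + 51)/1) = 102.
  m_13 = 1*102 - 51 = 51, d_13 = (2636 - 51^2)/1 = 35/1 = 35: (m_13, d_13) = (m_1, d_1) = (51, 35), so from here the quotients repeat a_1, ..., a_12; the period length is 12.
Hence the expansion of sqrt(2636) is a_0 = 51 followed by the repeating block 2, 1, 12, 5, 1, 24, 1, 5, 12, 1, 2, 102 (period 12).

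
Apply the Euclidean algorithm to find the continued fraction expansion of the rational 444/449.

[0; 1, 88, 1, 4]

Run the Euclidean algorithm on 444 and 449; the successive quotients are the partial quotients a_0, a_1, ... (each step inverts the fractional part left over by the previous one):
  444 = 0*449 + 444, so a_0 = 0.
  449 = 1*444 + 5, so a_1 = 1.
  444 = 88*5 + 4, so a_2 = 88.
  5 = 1*4 + 1, so a_3 = 1.
  4 = 4*1 + 0, so a_4 = 4.
The remainder reaches 0 after 5 divisions, so the expansion has 5 partial quotients, read off in order.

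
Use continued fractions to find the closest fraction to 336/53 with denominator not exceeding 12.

Expand x = 336/53 as a continued fraction with the Euclidean algorithm:
  336 = 6*53 + 18, so a_0 = 6.
  53 = 2*18 + 17, so a_1 = 2.
  18 = 1*17 + 1, so a_2 = 1.
  17 = 17*1 + 0, so a_3 = 17.
so x = [6; 2, 1, 17].
Convergents (p_i = a_i*p_{i-1} + p_{i-2}, q_i = a_i*q_{i-1} + q_{i-2} with p_{-2}=0, p_{-1}=1, q_{-2}=1, q_{-1}=0), until the denominator exceeds 12:
  i=0: a_0=6, p_0 = 6*1 + 0 = 6, q_0 = 6*0 + 1 = 1.
  i=1: a_1=2, p_1 = 2*6 + 1 = 13, q_1 = 2*1 + 0 = 2.
  i=2: a_2=1, p_2 = 1*13 + 6 = 19, q_2 = 1*2 + 1 = 3.
  i=3: a_3=17, p_3 = 17*19 + 13 = 336, q_3 = 17*3 + 2 = 53.
q_3 = 53 > 12, so the last convergent with denominator <= 12 is p_2/q_2 = 19/3.
The closest fraction with denominator <= 12 is either p_2/q_2 or the intermediate fraction (k*p_2 + p_1)/(k*q_2 + q_1) with the largest k >= 1 whose denominator stays <= 12; these approach x as k grows, and every other convergent or intermediate fraction in range is farther away.
Largest k: floor((12 - q_1)/q_2) = floor((12 - 2)/3) = 3.
That gives (3*19 + 13)/(3*3 + 2) = 70/11.
Compare the errors: |x - 19/3| = |336*3 - 19*53|/(53*3) = 1/159, and |x - 70/11| = |336*11 - 70*53|/(53*11) = 14/583.
Cross-multiplying, 1*583 = 583 < 2226 = 14*159, so 1/159 is smaller: the convergent 19/3 is closer to x than 70/11.

19/3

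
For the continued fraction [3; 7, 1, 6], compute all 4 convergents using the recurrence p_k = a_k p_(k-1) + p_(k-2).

Using the convergent recurrence p_i = a_i*p_{i-1} + p_{i-2}, q_i = a_i*q_{i-1} + q_{i-2} with p_{-2}=0, p_{-1}=1, q_{-2}=1, q_{-1}=0:
  i=0: a_0=3, p_0 = 3*1 + 0 = 3, q_0 = 3*0 + 1 = 1.
  i=1: a_1=7, p_1 = 7*3 + 1 = 22, q_1 = 7*1 + 0 = 7.
  i=2: a_2=1, p_2 = 1*22 + 3 = 25, q_2 = 1*7 + 1 = 8.
  i=3: a_3=6, p_3 = 6*25 + 22 = 172, q_3 = 6*8 + 7 = 55.

3/1, 22/7, 25/8, 172/55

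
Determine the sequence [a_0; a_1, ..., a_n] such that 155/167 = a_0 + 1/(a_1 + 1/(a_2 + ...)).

[0; 1, 12, 1, 11]

Run the Euclidean algorithm on 155 and 167; the successive quotients are the partial quotients a_0, a_1, ... (each step inverts the fractional part left over by the previous one):
  155 = 0*167 + 155, so a_0 = 0.
  167 = 1*155 + 12, so a_1 = 1.
  155 = 12*12 + 11, so a_2 = 12.
  12 = 1*11 + 1, so a_3 = 1.
  11 = 11*1 + 0, so a_4 = 11.
The remainder reaches 0 after 5 divisions, so the expansion has 5 partial quotients, read off in order.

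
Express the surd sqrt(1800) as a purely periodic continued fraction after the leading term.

Write x_i = (sqrt(1800) + m_i)/d_i with (m_0, d_0) = (0, 1). a_0 = floor(sqrt(1800)) = 42, since 42^2 = 1764 <= 1800 < 1849 = 43^2.
Iterate m_{i+1} = d_i*a_i - m_i, d_{i+1} = (1800 - m_{i+1}^2)/d_i, a_{i+1} = floor((a_0 + m_{i+1})/d_{i+1}):
  m_1 = 1*42 - 0 = 42, d_1 = (1800 - 42^2)/1 = 36/1 = 36, a_1 = floor((42 + 42)/36) = 2.
  m_2 = 36*2 - 42 = 30, d_2 = (1800 - 30^2)/36 = 900/36 = 25, a_2 = floor((42 + 30)/25) = 2.
  m_3 = 25*2 - 30 = 20, d_3 = (1800 - 20^2)/25 = 1400/25 = 56, a_3 = floor((42 + 20)/56) = 1.
  m_4 = 56*1 - 20 = 36, d_4 = (1800 - 36^2)/56 = 504/56 = 9, a_4 = floor((42 + 36)/9) = 8.
  m_5 = 9*8 - 36 = 36, d_5 = (1800 - 36^2)/9 = 504/9 = 56, a_5 = floor((42 + 36)/56) = 1.
  m_6 = 56*1 - 36 = 20, d_6 = (1800 - 20^2)/56 = 1400/56 = 25, a_6 = floor((42 + 20)/25) = 2.
  m_7 = 25*2 - 20 = 30, d_7 = (1800 - 30^2)/25 = 900/25 = 36, a_7 = floor((42 + 30)/36) = 2.
  m_8 = 36*2 - 30 = 42, d_8 = (1800 - 42^2)/36 = 36/36 = 1, a_8 = floor((42 + 42)/1) = 84.
  m_9 = 1*84 - 42 = 42, d_9 = (1800 - 42^2)/1 = 36/1 = 36: (m_9, d_9) = (m_1, d_1) = (42, 36), so from here the quotients repeat a_1, ..., a_8; the period length is 8.
Hence the expansion of sqrt(1800) is a_0 = 42 followed by the repeating block 2, 2, 1, 8, 1, 2, 2, 84 (period 8).

[42; (2, 2, 1, 8, 1, 2, 2, 84)]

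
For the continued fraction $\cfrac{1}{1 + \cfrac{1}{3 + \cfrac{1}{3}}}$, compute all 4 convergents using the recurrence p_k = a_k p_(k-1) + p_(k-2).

Using the convergent recurrence p_i = a_i*p_{i-1} + p_{i-2}, q_i = a_i*q_{i-1} + q_{i-2} with p_{-2}=0, p_{-1}=1, q_{-2}=1, q_{-1}=0:
  i=0: a_0=0, p_0 = 0*1 + 0 = 0, q_0 = 0*0 + 1 = 1.
  i=1: a_1=1, p_1 = 1*0 + 1 = 1, q_1 = 1*1 + 0 = 1.
  i=2: a_2=3, p_2 = 3*1 + 0 = 3, q_2 = 3*1 + 1 = 4.
  i=3: a_3=3, p_3 = 3*3 + 1 = 10, q_3 = 3*4 + 1 = 13.

0/1, 1/1, 3/4, 10/13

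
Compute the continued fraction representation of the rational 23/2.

[11; 2]

Run the Euclidean algorithm on 23 and 2; the successive quotients are the partial quotients a_0, a_1, ... (each step inverts the fractional part left over by the previous one):
  23 = 11*2 + 1, so a_0 = 11.
  2 = 2*1 + 0, so a_1 = 2.
The remainder reaches 0 after 2 divisions, so the expansion has 2 partial quotients, read off in order.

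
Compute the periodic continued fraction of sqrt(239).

[15; (2, 5, 1, 2, 4, 15, 4, 2, 1, 5, 2, 30)]

Write x_i = (sqrt(239) + m_i)/d_i with (m_0, d_0) = (0, 1). a_0 = floor(sqrt(239)) = 15, since 15^2 = 225 <= 239 < 256 = 16^2.
Iterate m_{i+1} = d_i*a_i - m_i, d_{i+1} = (239 - m_{i+1}^2)/d_i, a_{i+1} = floor((a_0 + m_{i+1})/d_{i+1}):
  m_1 = 1*15 - 0 = 15, d_1 = (239 - 15^2)/1 = 14/1 = 14, a_1 = floor((15 + 15)/14) = 2.
  m_2 = 14*2 - 15 = 13, d_2 = (239 - 13^2)/14 = 70/14 = 5, a_2 = floor((15 + 13)/5) = 5.
  m_3 = 5*5 - 13 = 12, d_3 = (239 - 12^2)/5 = 95/5 = 19, a_3 = floor((15 + 12)/19) = 1.
  m_4 = 19*1 - 12 = 7, d_4 = (239 - 7^2)/19 = 190/19 = 10, a_4 = floor((15 + 7)/10) = 2.
  m_5 = 10*2 - 7 = 13, d_5 = (239 - 13^2)/10 = 70/10 = 7, a_5 = floor((15 + 13)/7) = 4.
  m_6 = 7*4 - 13 = 15, d_6 = (239 - 15^2)/7 = 14/7 = 2, a_6 = floor((15 + 15)/2) = 15.
  m_7 = 2*15 - 15 = 15, d_7 = (239 - 15^2)/2 = 14/2 = 7, a_7 = floor((15 + 15)/7) = 4.
  m_8 = 7*4 - 15 = 13, d_8 = (239 - 13^2)/7 = 70/7 = 10, a_8 = floor((15 + 13)/10) = 2.
  m_9 = 10*2 - 13 = 7, d_9 = (239 - 7^2)/10 = 190/10 = 19, a_9 = floor((15 + 7)/19) = 1.
  m_10 = 19*1 - 7 = 12, d_10 = (239 - 12^2)/19 = 95/19 = 5, a_10 = floor((15 + 12)/5) = 5.
  m_11 = 5*5 - 12 = 13, d_11 = (239 - 13^2)/5 = 70/5 = 14, a_11 = floor((15 + 13)/14) = 2.
  m_12 = 14*2 - 13 = 15, d_12 = (239 - 15^2)/14 = 14/14 = 1, a_12 = floor((15 + 15)/1) = 30.
  m_13 = 1*30 - 15 = 15, d_13 = (239 - 15^2)/1 = 14/1 = 14: (m_13, d_13) = (m_1, d_1) = (15, 14), so from here the quotients repeat a_1, ..., a_12; the period length is 12.
Hence the expansion of sqrt(239) is a_0 = 15 followed by the repeating block 2, 5, 1, 2, 4, 15, 4, 2, 1, 5, 2, 30 (period 12).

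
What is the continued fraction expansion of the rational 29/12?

Run the Euclidean algorithm on 29 and 12; the successive quotients are the partial quotients a_0, a_1, ... (each step inverts the fractional part left over by the previous one):
  29 = 2*12 + 5, so a_0 = 2.
  12 = 2*5 + 2, so a_1 = 2.
  5 = 2*2 + 1, so a_2 = 2.
  2 = 2*1 + 0, so a_3 = 2.
The remainder reaches 0 after 4 divisions, so the expansion has 4 partial quotients, read off in order.

[2; 2, 2, 2]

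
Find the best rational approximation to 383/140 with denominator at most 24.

52/19

Expand x = 383/140 as a continued fraction with the Euclidean algorithm:
  383 = 2*140 + 103, so a_0 = 2.
  140 = 1*103 + 37, so a_1 = 1.
  103 = 2*37 + 29, so a_2 = 2.
  37 = 1*29 + 8, so a_3 = 1.
  29 = 3*8 + 5, so a_4 = 3.
  8 = 1*5 + 3, so a_5 = 1.
  5 = 1*3 + 2, so a_6 = 1.
  3 = 1*2 + 1, so a_7 = 1.
  2 = 2*1 + 0, so a_8 = 2.
so x = [2; 1, 2, 1, 3, 1, 1, 1, 2].
Convergents (p_i = a_i*p_{i-1} + p_{i-2}, q_i = a_i*q_{i-1} + q_{i-2} with p_{-2}=0, p_{-1}=1, q_{-2}=1, q_{-1}=0), until the denominator exceeds 24:
  i=0: a_0=2, p_0 = 2*1 + 0 = 2, q_0 = 2*0 + 1 = 1.
  i=1: a_1=1, p_1 = 1*2 + 1 = 3, q_1 = 1*1 + 0 = 1.
  i=2: a_2=2, p_2 = 2*3 + 2 = 8, q_2 = 2*1 + 1 = 3.
  i=3: a_3=1, p_3 = 1*8 + 3 = 11, q_3 = 1*3 + 1 = 4.
  i=4: a_4=3, p_4 = 3*11 + 8 = 41, q_4 = 3*4 + 3 = 15.
  i=5: a_5=1, p_5 = 1*41 + 11 = 52, q_5 = 1*15 + 4 = 19.
  i=6: a_6=1, p_6 = 1*52 + 41 = 93, q_6 = 1*19 + 15 = 34.
q_6 = 34 > 24, so the last convergent with denominator <= 24 is p_5/q_5 = 52/19.
The closest fraction with denominator <= 24 is either p_5/q_5 or the intermediate fraction (k*p_5 + p_4)/(k*q_5 + q_4) with the largest k >= 1 whose denominator stays <= 24; these approach x as k grows, and every other convergent or intermediate fraction in range is farther away.
Largest k: floor((24 - q_4)/q_5) = floor((24 - 15)/19) = 0.
Since k = 0, no intermediate fraction beyond p_5/q_5 has denominator <= 24, so the convergent 52/19 is the closest (its error is |383*19 - 52*140|/(140*19) = 3/2660).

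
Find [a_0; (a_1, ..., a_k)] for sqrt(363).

[19; (19, 38)]

Write x_i = (sqrt(363) + m_i)/d_i with (m_0, d_0) = (0, 1). a_0 = floor(sqrt(363)) = 19, since 19^2 = 361 <= 363 < 400 = 20^2.
Iterate m_{i+1} = d_i*a_i - m_i, d_{i+1} = (363 - m_{i+1}^2)/d_i, a_{i+1} = floor((a_0 + m_{i+1})/d_{i+1}):
  m_1 = 1*19 - 0 = 19, d_1 = (363 - 19^2)/1 = 2/1 = 2, a_1 = floor((19 + 19)/2) = 19.
  m_2 = 2*19 - 19 = 19, d_2 = (363 - 19^2)/2 = 2/2 = 1, a_2 = floor((19 + 19)/1) = 38.
  m_3 = 1*38 - 19 = 19, d_3 = (363 - 19^2)/1 = 2/1 = 2: (m_3, d_3) = (m_1, d_1) = (19, 2), so from here the quotients repeat a_1, a_2; the period length is 2.
Hence the expansion of sqrt(363) is a_0 = 19 followed by the repeating block 19, 38 (period 2).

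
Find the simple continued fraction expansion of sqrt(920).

[30; (3, 60)]

Write x_i = (sqrt(920) + m_i)/d_i with (m_0, d_0) = (0, 1). a_0 = floor(sqrt(920)) = 30, since 30^2 = 900 <= 920 < 961 = 31^2.
Iterate m_{i+1} = d_i*a_i - m_i, d_{i+1} = (920 - m_{i+1}^2)/d_i, a_{i+1} = floor((a_0 + m_{i+1})/d_{i+1}):
  m_1 = 1*30 - 0 = 30, d_1 = (920 - 30^2)/1 = 20/1 = 20, a_1 = floor((30 + 30)/20) = 3.
  m_2 = 20*3 - 30 = 30, d_2 = (920 - 30^2)/20 = 20/20 = 1, a_2 = floor((30 + 30)/1) = 60.
  m_3 = 1*60 - 30 = 30, d_3 = (920 - 30^2)/1 = 20/1 = 20: (m_3, d_3) = (m_1, d_1) = (30, 20), so from here the quotients repeat a_1, a_2; the period length is 2.
Hence the expansion of sqrt(920) is a_0 = 30 followed by the repeating block 3, 60 (period 2).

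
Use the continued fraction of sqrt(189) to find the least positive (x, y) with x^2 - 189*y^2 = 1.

(x, y) = (55, 4)

First expand sqrt(189) as a continued fraction. With x_i = (sqrt(189) + m_i)/d_i and (m_0, d_0) = (0, 1): a_0 = floor(sqrt(189)) = 13, since 13^2 = 169 <= 189 < 196 = 14^2.
Iterate m_{i+1} = d_i*a_i - m_i, d_{i+1} = (189 - m_{i+1}^2)/d_i, a_{i+1} = floor((a_0 + m_{i+1})/d_{i+1}):
  m_1 = 1*13 - 0 = 13, d_1 = (189 - 13^2)/1 = 20/1 = 20, a_1 = floor((13 + 13)/20) = 1.
  m_2 = 20*1 - 13 = 7, d_2 = (189 - 7^2)/20 = 140/20 = 7, a_2 = floor((13 + 7)/7) = 2.
  m_3 = 7*2 - 7 = 7, d_3 = (189 - 7^2)/7 = 140/7 = 20, a_3 = floor((13 + 7)/20) = 1.
  m_4 = 20*1 - 7 = 13, d_4 = (189 - 13^2)/20 = 20/20 = 1, a_4 = floor((13 + 13)/1) = 26.
  m_5 = 1*26 - 13 = 13, d_5 = (189 - 13^2)/1 = 20/1 = 20: (m_5, d_5) = (m_1, d_1) = (13, 20), so from here the quotients repeat a_1, ..., a_4; the period length is 4.
So sqrt(189) = [13; (1, 2, 1, 26)] with period length k = 4.
k is even, so the fundamental solution of x^2 - 189y^2 = 1 is (p_{k-1}, q_{k-1}) = (p_3, q_3); compute convergents through index 3.
Convergents (p_i = a_i*p_{i-1} + p_{i-2}, q_i = a_i*q_{i-1} + q_{i-2} with p_{-2}=0, p_{-1}=1, q_{-2}=1, q_{-1}=0):
  i=0: a_0=13, p_0 = 13*1 + 0 = 13, q_0 = 13*0 + 1 = 1.
  i=1: a_1=1, p_1 = 1*13 + 1 = 14, q_1 = 1*1 + 0 = 1.
  i=2: a_2=2, p_2 = 2*14 + 13 = 41, q_2 = 2*1 + 1 = 3.
  i=3: a_3=1, p_3 = 1*41 + 14 = 55, q_3 = 1*3 + 1 = 4.
Check: 55^2 - 189*4^2 = 3025 - 3024 = 1, so (x, y) = (55, 4) solves the equation, and by the theorem it is the least positive solution.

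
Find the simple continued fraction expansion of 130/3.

[43; 3]

Run the Euclidean algorithm on 130 and 3; the successive quotients are the partial quotients a_0, a_1, ... (each step inverts the fractional part left over by the previous one):
  130 = 43*3 + 1, so a_0 = 43.
  3 = 3*1 + 0, so a_1 = 3.
The remainder reaches 0 after 2 divisions, so the expansion has 2 partial quotients, read off in order.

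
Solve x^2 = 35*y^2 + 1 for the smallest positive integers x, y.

First expand sqrt(35) as a continued fraction. With x_i = (sqrt(35) + m_i)/d_i and (m_0, d_0) = (0, 1): a_0 = floor(sqrt(35)) = 5, since 5^2 = 25 <= 35 < 36 = 6^2.
Iterate m_{i+1} = d_i*a_i - m_i, d_{i+1} = (35 - m_{i+1}^2)/d_i, a_{i+1} = floor((a_0 + m_{i+1})/d_{i+1}):
  m_1 = 1*5 - 0 = 5, d_1 = (35 - 5^2)/1 = 10/1 = 10, a_1 = floor((5 + 5)/10) = 1.
  m_2 = 10*1 - 5 = 5, d_2 = (35 - 5^2)/10 = 10/10 = 1, a_2 = floor((5 + 5)/1) = 10.
  m_3 = 1*10 - 5 = 5, d_3 = (35 - 5^2)/1 = 10/1 = 10: (m_3, d_3) = (m_1, d_1) = (5, 10), so from here the quotients repeat a_1, a_2; the period length is 2.
So sqrt(35) = [5; (1, 10)] with period length k = 2.
k is even, so the fundamental solution of x^2 - 35y^2 = 1 is (p_{k-1}, q_{k-1}) = (p_1, q_1); compute convergents through index 1.
Convergents (p_i = a_i*p_{i-1} + p_{i-2}, q_i = a_i*q_{i-1} + q_{i-2} with p_{-2}=0, p_{-1}=1, q_{-2}=1, q_{-1}=0):
  i=0: a_0=5, p_0 = 5*1 + 0 = 5, q_0 = 5*0 + 1 = 1.
  i=1: a_1=1, p_1 = 1*5 + 1 = 6, q_1 = 1*1 + 0 = 1.
Check: 6^2 - 35*1^2 = 36 - 35 = 1, so (x, y) = (6, 1) solves the equation, and by the theorem it is the least positive solution.

(x, y) = (6, 1)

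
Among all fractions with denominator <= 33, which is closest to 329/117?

Expand x = 329/117 as a continued fraction with the Euclidean algorithm:
  329 = 2*117 + 95, so a_0 = 2.
  117 = 1*95 + 22, so a_1 = 1.
  95 = 4*22 + 7, so a_2 = 4.
  22 = 3*7 + 1, so a_3 = 3.
  7 = 7*1 + 0, so a_4 = 7.
so x = [2; 1, 4, 3, 7].
Convergents (p_i = a_i*p_{i-1} + p_{i-2}, q_i = a_i*q_{i-1} + q_{i-2} with p_{-2}=0, p_{-1}=1, q_{-2}=1, q_{-1}=0), until the denominator exceeds 33:
  i=0: a_0=2, p_0 = 2*1 + 0 = 2, q_0 = 2*0 + 1 = 1.
  i=1: a_1=1, p_1 = 1*2 + 1 = 3, q_1 = 1*1 + 0 = 1.
  i=2: a_2=4, p_2 = 4*3 + 2 = 14, q_2 = 4*1 + 1 = 5.
  i=3: a_3=3, p_3 = 3*14 + 3 = 45, q_3 = 3*5 + 1 = 16.
  i=4: a_4=7, p_4 = 7*45 + 14 = 329, q_4 = 7*16 + 5 = 117.
q_4 = 117 > 33, so the last convergent with denominator <= 33 is p_3/q_3 = 45/16.
The closest fraction with denominator <= 33 is either p_3/q_3 or the intermediate fraction (k*p_3 + p_2)/(k*q_3 + q_2) with the largest k >= 1 whose denominator stays <= 33; these approach x as k grows, and every other convergent or intermediate fraction in range is farther away.
Largest k: floor((33 - q_2)/q_3) = floor((33 - 5)/16) = 1.
That gives (1*45 + 14)/(1*16 + 5) = 59/21.
Compare the errors: |x - 45/16| = |329*16 - 45*117|/(117*16) = 1/1872, and |x - 59/21| = |329*21 - 59*117|/(117*21) = 6/2457.
Cross-multiplying, 1*2457 = 2457 < 11232 = 6*1872, so 1/1872 is smaller: the convergent 45/16 is closer to x than 59/21.

45/16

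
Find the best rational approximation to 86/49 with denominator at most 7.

7/4

Expand x = 86/49 as a continued fraction with the Euclidean algorithm:
  86 = 1*49 + 37, so a_0 = 1.
  49 = 1*37 + 12, so a_1 = 1.
  37 = 3*12 + 1, so a_2 = 3.
  12 = 12*1 + 0, so a_3 = 12.
so x = [1; 1, 3, 12].
Convergents (p_i = a_i*p_{i-1} + p_{i-2}, q_i = a_i*q_{i-1} + q_{i-2} with p_{-2}=0, p_{-1}=1, q_{-2}=1, q_{-1}=0), until the denominator exceeds 7:
  i=0: a_0=1, p_0 = 1*1 + 0 = 1, q_0 = 1*0 + 1 = 1.
  i=1: a_1=1, p_1 = 1*1 + 1 = 2, q_1 = 1*1 + 0 = 1.
  i=2: a_2=3, p_2 = 3*2 + 1 = 7, q_2 = 3*1 + 1 = 4.
  i=3: a_3=12, p_3 = 12*7 + 2 = 86, q_3 = 12*4 + 1 = 49.
q_3 = 49 > 7, so the last convergent with denominator <= 7 is p_2/q_2 = 7/4.
The closest fraction with denominator <= 7 is either p_2/q_2 or the intermediate fraction (k*p_2 + p_1)/(k*q_2 + q_1) with the largest k >= 1 whose denominator stays <= 7; these approach x as k grows, and every other convergent or intermediate fraction in range is farther away.
Largest k: floor((7 - q_1)/q_2) = floor((7 - 1)/4) = 1.
That gives (1*7 + 2)/(1*4 + 1) = 9/5.
Compare the errors: |x - 7/4| = |86*4 - 7*49|/(49*4) = 1/196, and |x - 9/5| = |86*5 - 9*49|/(49*5) = 11/245.
Cross-multiplying, 1*245 = 245 < 2156 = 11*196, so 1/196 is smaller: the convergent 7/4 is closer to x than 9/5.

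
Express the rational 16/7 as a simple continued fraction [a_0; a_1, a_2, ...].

Run the Euclidean algorithm on 16 and 7; the successive quotients are the partial quotients a_0, a_1, ... (each step inverts the fractional part left over by the previous one):
  16 = 2*7 + 2, so a_0 = 2.
  7 = 3*2 + 1, so a_1 = 3.
  2 = 2*1 + 0, so a_2 = 2.
The remainder reaches 0 after 3 divisions, so the expansion has 3 partial quotients, read off in order.

[2; 3, 2]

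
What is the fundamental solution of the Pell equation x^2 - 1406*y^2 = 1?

(x, y) = (75, 2)

First expand sqrt(1406) as a continued fraction. With x_i = (sqrt(1406) + m_i)/d_i and (m_0, d_0) = (0, 1): a_0 = floor(sqrt(1406)) = 37, since 37^2 = 1369 <= 1406 < 1444 = 38^2.
Iterate m_{i+1} = d_i*a_i - m_i, d_{i+1} = (1406 - m_{i+1}^2)/d_i, a_{i+1} = floor((a_0 + m_{i+1})/d_{i+1}):
  m_1 = 1*37 - 0 = 37, d_1 = (1406 - 37^2)/1 = 37/1 = 37, a_1 = floor((37 + 37)/37) = 2.
  m_2 = 37*2 - 37 = 37, d_2 = (1406 - 37^2)/37 = 37/37 = 1, a_2 = floor((37 + 37)/1) = 74.
  m_3 = 1*74 - 37 = 37, d_3 = (1406 - 37^2)/1 = 37/1 = 37: (m_3, d_3) = (m_1, d_1) = (37, 37), so from here the quotients repeat a_1, a_2; the period length is 2.
So sqrt(1406) = [37; (2, 74)] with period length k = 2.
k is even, so the fundamental solution of x^2 - 1406y^2 = 1 is (p_{k-1}, q_{k-1}) = (p_1, q_1); compute convergents through index 1.
Convergents (p_i = a_i*p_{i-1} + p_{i-2}, q_i = a_i*q_{i-1} + q_{i-2} with p_{-2}=0, p_{-1}=1, q_{-2}=1, q_{-1}=0):
  i=0: a_0=37, p_0 = 37*1 + 0 = 37, q_0 = 37*0 + 1 = 1.
  i=1: a_1=2, p_1 = 2*37 + 1 = 75, q_1 = 2*1 + 0 = 2.
Check: 75^2 - 1406*2^2 = 5625 - 5624 = 1, so (x, y) = (75, 2) solves the equation, and by the theorem it is the least positive solution.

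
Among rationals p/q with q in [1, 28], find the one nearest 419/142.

59/20

Expand x = 419/142 as a continued fraction with the Euclidean algorithm:
  419 = 2*142 + 135, so a_0 = 2.
  142 = 1*135 + 7, so a_1 = 1.
  135 = 19*7 + 2, so a_2 = 19.
  7 = 3*2 + 1, so a_3 = 3.
  2 = 2*1 + 0, so a_4 = 2.
so x = [2; 1, 19, 3, 2].
Convergents (p_i = a_i*p_{i-1} + p_{i-2}, q_i = a_i*q_{i-1} + q_{i-2} with p_{-2}=0, p_{-1}=1, q_{-2}=1, q_{-1}=0), until the denominator exceeds 28:
  i=0: a_0=2, p_0 = 2*1 + 0 = 2, q_0 = 2*0 + 1 = 1.
  i=1: a_1=1, p_1 = 1*2 + 1 = 3, q_1 = 1*1 + 0 = 1.
  i=2: a_2=19, p_2 = 19*3 + 2 = 59, q_2 = 19*1 + 1 = 20.
  i=3: a_3=3, p_3 = 3*59 + 3 = 180, q_3 = 3*20 + 1 = 61.
q_3 = 61 > 28, so the last convergent with denominator <= 28 is p_2/q_2 = 59/20.
The closest fraction with denominator <= 28 is either p_2/q_2 or the intermediate fraction (k*p_2 + p_1)/(k*q_2 + q_1) with the largest k >= 1 whose denominator stays <= 28; these approach x as k grows, and every other convergent or intermediate fraction in range is farther away.
Largest k: floor((28 - q_1)/q_2) = floor((28 - 1)/20) = 1.
That gives (1*59 + 3)/(1*20 + 1) = 62/21.
Compare the errors: |x - 59/20| = |419*20 - 59*142|/(142*20) = 2/2840, and |x - 62/21| = |419*21 - 62*142|/(142*21) = 5/2982.
Cross-multiplying, 2*2982 = 5964 < 14200 = 5*2840, so 2/2840 is smaller: the convergent 59/20 is closer to x than 62/21.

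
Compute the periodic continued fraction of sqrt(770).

[27; (1, 2, 1, 54)]

Write x_i = (sqrt(770) + m_i)/d_i with (m_0, d_0) = (0, 1). a_0 = floor(sqrt(770)) = 27, since 27^2 = 729 <= 770 < 784 = 28^2.
Iterate m_{i+1} = d_i*a_i - m_i, d_{i+1} = (770 - m_{i+1}^2)/d_i, a_{i+1} = floor((a_0 + m_{i+1})/d_{i+1}):
  m_1 = 1*27 - 0 = 27, d_1 = (770 - 27^2)/1 = 41/1 = 41, a_1 = floor((27 + 27)/41) = 1.
  m_2 = 41*1 - 27 = 14, d_2 = (770 - 14^2)/41 = 574/41 = 14, a_2 = floor((27 + 14)/14) = 2.
  m_3 = 14*2 - 14 = 14, d_3 = (770 - 14^2)/14 = 574/14 = 41, a_3 = floor((27 + 14)/41) = 1.
  m_4 = 41*1 - 14 = 27, d_4 = (770 - 27^2)/41 = 41/41 = 1, a_4 = floor((27 + 27)/1) = 54.
  m_5 = 1*54 - 27 = 27, d_5 = (770 - 27^2)/1 = 41/1 = 41: (m_5, d_5) = (m_1, d_1) = (27, 41), so from here the quotients repeat a_1, ..., a_4; the period length is 4.
Hence the expansion of sqrt(770) is a_0 = 27 followed by the repeating block 1, 2, 1, 54 (period 4).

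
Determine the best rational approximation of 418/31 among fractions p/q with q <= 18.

Expand x = 418/31 as a continued fraction with the Euclidean algorithm:
  418 = 13*31 + 15, so a_0 = 13.
  31 = 2*15 + 1, so a_1 = 2.
  15 = 15*1 + 0, so a_2 = 15.
so x = [13; 2, 15].
Convergents (p_i = a_i*p_{i-1} + p_{i-2}, q_i = a_i*q_{i-1} + q_{i-2} with p_{-2}=0, p_{-1}=1, q_{-2}=1, q_{-1}=0), until the denominator exceeds 18:
  i=0: a_0=13, p_0 = 13*1 + 0 = 13, q_0 = 13*0 + 1 = 1.
  i=1: a_1=2, p_1 = 2*13 + 1 = 27, q_1 = 2*1 + 0 = 2.
  i=2: a_2=15, p_2 = 15*27 + 13 = 418, q_2 = 15*2 + 1 = 31.
q_2 = 31 > 18, so the last convergent with denominator <= 18 is p_1/q_1 = 27/2.
The closest fraction with denominator <= 18 is either p_1/q_1 or the intermediate fraction (k*p_1 + p_0)/(k*q_1 + q_0) with the largest k >= 1 whose denominator stays <= 18; these approach x as k grows, and every other convergent or intermediate fraction in range is farther away.
Largest k: floor((18 - q_0)/q_1) = floor((18 - 1)/2) = 8.
That gives (8*27 + 13)/(8*2 + 1) = 229/17.
Compare the errors: |x - 27/2| = |418*2 - 27*31|/(31*2) = 1/62, and |x - 229/17| = |418*17 - 229*31|/(31*17) = 7/527.
Cross-multiplying, 7*62 = 434 < 527 = 1*527, so 7/527 is smaller: the intermediate fraction 229/17 is closer to x than 27/2.

229/17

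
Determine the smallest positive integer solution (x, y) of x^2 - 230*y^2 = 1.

First expand sqrt(230) as a continued fraction. With x_i = (sqrt(230) + m_i)/d_i and (m_0, d_0) = (0, 1): a_0 = floor(sqrt(230)) = 15, since 15^2 = 225 <= 230 < 256 = 16^2.
Iterate m_{i+1} = d_i*a_i - m_i, d_{i+1} = (230 - m_{i+1}^2)/d_i, a_{i+1} = floor((a_0 + m_{i+1})/d_{i+1}):
  m_1 = 1*15 - 0 = 15, d_1 = (230 - 15^2)/1 = 5/1 = 5, a_1 = floor((15 + 15)/5) = 6.
  m_2 = 5*6 - 15 = 15, d_2 = (230 - 15^2)/5 = 5/5 = 1, a_2 = floor((15 + 15)/1) = 30.
  m_3 = 1*30 - 15 = 15, d_3 = (230 - 15^2)/1 = 5/1 = 5: (m_3, d_3) = (m_1, d_1) = (15, 5), so from here the quotients repeat a_1, a_2; the period length is 2.
So sqrt(230) = [15; (6, 30)] with period length k = 2.
k is even, so the fundamental solution of x^2 - 230y^2 = 1 is (p_{k-1}, q_{k-1}) = (p_1, q_1); compute convergents through index 1.
Convergents (p_i = a_i*p_{i-1} + p_{i-2}, q_i = a_i*q_{i-1} + q_{i-2} with p_{-2}=0, p_{-1}=1, q_{-2}=1, q_{-1}=0):
  i=0: a_0=15, p_0 = 15*1 + 0 = 15, q_0 = 15*0 + 1 = 1.
  i=1: a_1=6, p_1 = 6*15 + 1 = 91, q_1 = 6*1 + 0 = 6.
Check: 91^2 - 230*6^2 = 8281 - 8280 = 1, so (x, y) = (91, 6) solves the equation, and by the theorem it is the least positive solution.

(x, y) = (91, 6)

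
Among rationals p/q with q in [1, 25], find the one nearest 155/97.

8/5

Expand x = 155/97 as a continued fraction with the Euclidean algorithm:
  155 = 1*97 + 58, so a_0 = 1.
  97 = 1*58 + 39, so a_1 = 1.
  58 = 1*39 + 19, so a_2 = 1.
  39 = 2*19 + 1, so a_3 = 2.
  19 = 19*1 + 0, so a_4 = 19.
so x = [1; 1, 1, 2, 19].
Convergents (p_i = a_i*p_{i-1} + p_{i-2}, q_i = a_i*q_{i-1} + q_{i-2} with p_{-2}=0, p_{-1}=1, q_{-2}=1, q_{-1}=0), until the denominator exceeds 25:
  i=0: a_0=1, p_0 = 1*1 + 0 = 1, q_0 = 1*0 + 1 = 1.
  i=1: a_1=1, p_1 = 1*1 + 1 = 2, q_1 = 1*1 + 0 = 1.
  i=2: a_2=1, p_2 = 1*2 + 1 = 3, q_2 = 1*1 + 1 = 2.
  i=3: a_3=2, p_3 = 2*3 + 2 = 8, q_3 = 2*2 + 1 = 5.
  i=4: a_4=19, p_4 = 19*8 + 3 = 155, q_4 = 19*5 + 2 = 97.
q_4 = 97 > 25, so the last convergent with denominator <= 25 is p_3/q_3 = 8/5.
The closest fraction with denominator <= 25 is either p_3/q_3 or the intermediate fraction (k*p_3 + p_2)/(k*q_3 + q_2) with the largest k >= 1 whose denominator stays <= 25; these approach x as k grows, and every other convergent or intermediate fraction in range is farther away.
Largest k: floor((25 - q_2)/q_3) = floor((25 - 2)/5) = 4.
That gives (4*8 + 3)/(4*5 + 2) = 35/22.
Compare the errors: |x - 8/5| = |155*5 - 8*97|/(97*5) = 1/485, and |x - 35/22| = |155*22 - 35*97|/(97*22) = 15/2134.
Cross-multiplying, 1*2134 = 2134 < 7275 = 15*485, so 1/485 is smaller: the convergent 8/5 is closer to x than 35/22.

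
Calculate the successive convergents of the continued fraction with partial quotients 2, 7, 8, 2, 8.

2/1, 15/7, 122/57, 259/121, 2194/1025

Using the convergent recurrence p_i = a_i*p_{i-1} + p_{i-2}, q_i = a_i*q_{i-1} + q_{i-2} with p_{-2}=0, p_{-1}=1, q_{-2}=1, q_{-1}=0:
  i=0: a_0=2, p_0 = 2*1 + 0 = 2, q_0 = 2*0 + 1 = 1.
  i=1: a_1=7, p_1 = 7*2 + 1 = 15, q_1 = 7*1 + 0 = 7.
  i=2: a_2=8, p_2 = 8*15 + 2 = 122, q_2 = 8*7 + 1 = 57.
  i=3: a_3=2, p_3 = 2*122 + 15 = 259, q_3 = 2*57 + 7 = 121.
  i=4: a_4=8, p_4 = 8*259 + 122 = 2194, q_4 = 8*121 + 57 = 1025.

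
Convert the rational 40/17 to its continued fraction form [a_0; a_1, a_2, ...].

Run the Euclidean algorithm on 40 and 17; the successive quotients are the partial quotients a_0, a_1, ... (each step inverts the fractional part left over by the previous one):
  40 = 2*17 + 6, so a_0 = 2.
  17 = 2*6 + 5, so a_1 = 2.
  6 = 1*5 + 1, so a_2 = 1.
  5 = 5*1 + 0, so a_3 = 5.
The remainder reaches 0 after 4 divisions, so the expansion has 4 partial quotients, read off in order.

[2; 2, 1, 5]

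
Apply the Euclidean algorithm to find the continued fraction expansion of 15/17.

Run the Euclidean algorithm on 15 and 17; the successive quotients are the partial quotients a_0, a_1, ... (each step inverts the fractional part left over by the previous one):
  15 = 0*17 + 15, so a_0 = 0.
  17 = 1*15 + 2, so a_1 = 1.
  15 = 7*2 + 1, so a_2 = 7.
  2 = 2*1 + 0, so a_3 = 2.
The remainder reaches 0 after 4 divisions, so the expansion has 4 partial quotients, read off in order.

[0; 1, 7, 2]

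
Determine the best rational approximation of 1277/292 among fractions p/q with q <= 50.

Expand x = 1277/292 as a continued fraction with the Euclidean algorithm:
  1277 = 4*292 + 109, so a_0 = 4.
  292 = 2*109 + 74, so a_1 = 2.
  109 = 1*74 + 35, so a_2 = 1.
  74 = 2*35 + 4, so a_3 = 2.
  35 = 8*4 + 3, so a_4 = 8.
  4 = 1*3 + 1, so a_5 = 1.
  3 = 3*1 + 0, so a_6 = 3.
so x = [4; 2, 1, 2, 8, 1, 3].
Convergents (p_i = a_i*p_{i-1} + p_{i-2}, q_i = a_i*q_{i-1} + q_{i-2} with p_{-2}=0, p_{-1}=1, q_{-2}=1, q_{-1}=0), until the denominator exceeds 50:
  i=0: a_0=4, p_0 = 4*1 + 0 = 4, q_0 = 4*0 + 1 = 1.
  i=1: a_1=2, p_1 = 2*4 + 1 = 9, q_1 = 2*1 + 0 = 2.
  i=2: a_2=1, p_2 = 1*9 + 4 = 13, q_2 = 1*2 + 1 = 3.
  i=3: a_3=2, p_3 = 2*13 + 9 = 35, q_3 = 2*3 + 2 = 8.
  i=4: a_4=8, p_4 = 8*35 + 13 = 293, q_4 = 8*8 + 3 = 67.
q_4 = 67 > 50, so the last convergent with denominator <= 50 is p_3/q_3 = 35/8.
The closest fraction with denominator <= 50 is either p_3/q_3 or the intermediate fraction (k*p_3 + p_2)/(k*q_3 + q_2) with the largest k >= 1 whose denominator stays <= 50; these approach x as k grows, and every other convergent or intermediate fraction in range is farther away.
Largest k: floor((50 - q_2)/q_3) = floor((50 - 3)/8) = 5.
That gives (5*35 + 13)/(5*8 + 3) = 188/43.
Compare the errors: |x - 35/8| = |1277*8 - 35*292|/(292*8) = 4/2336, and |x - 188/43| = |1277*43 - 188*292|/(292*43) = 15/12556.
Cross-multiplying, 15*2336 = 35040 < 50224 = 4*12556, so 15/12556 is smaller: the intermediate fraction 188/43 is closer to x than 35/8.

188/43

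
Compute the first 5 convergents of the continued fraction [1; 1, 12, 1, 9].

Using the convergent recurrence p_i = a_i*p_{i-1} + p_{i-2}, q_i = a_i*q_{i-1} + q_{i-2} with p_{-2}=0, p_{-1}=1, q_{-2}=1, q_{-1}=0:
  i=0: a_0=1, p_0 = 1*1 + 0 = 1, q_0 = 1*0 + 1 = 1.
  i=1: a_1=1, p_1 = 1*1 + 1 = 2, q_1 = 1*1 + 0 = 1.
  i=2: a_2=12, p_2 = 12*2 + 1 = 25, q_2 = 12*1 + 1 = 13.
  i=3: a_3=1, p_3 = 1*25 + 2 = 27, q_3 = 1*13 + 1 = 14.
  i=4: a_4=9, p_4 = 9*27 + 25 = 268, q_4 = 9*14 + 13 = 139.

1/1, 2/1, 25/13, 27/14, 268/139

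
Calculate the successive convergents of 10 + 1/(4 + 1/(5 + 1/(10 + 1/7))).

10/1, 41/4, 215/21, 2191/214, 15552/1519

Using the convergent recurrence p_i = a_i*p_{i-1} + p_{i-2}, q_i = a_i*q_{i-1} + q_{i-2} with p_{-2}=0, p_{-1}=1, q_{-2}=1, q_{-1}=0:
  i=0: a_0=10, p_0 = 10*1 + 0 = 10, q_0 = 10*0 + 1 = 1.
  i=1: a_1=4, p_1 = 4*10 + 1 = 41, q_1 = 4*1 + 0 = 4.
  i=2: a_2=5, p_2 = 5*41 + 10 = 215, q_2 = 5*4 + 1 = 21.
  i=3: a_3=10, p_3 = 10*215 + 41 = 2191, q_3 = 10*21 + 4 = 214.
  i=4: a_4=7, p_4 = 7*2191 + 215 = 15552, q_4 = 7*214 + 21 = 1519.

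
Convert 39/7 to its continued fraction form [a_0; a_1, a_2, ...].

[5; 1, 1, 3]

Run the Euclidean algorithm on 39 and 7; the successive quotients are the partial quotients a_0, a_1, ... (each step inverts the fractional part left over by the previous one):
  39 = 5*7 + 4, so a_0 = 5.
  7 = 1*4 + 3, so a_1 = 1.
  4 = 1*3 + 1, so a_2 = 1.
  3 = 3*1 + 0, so a_3 = 3.
The remainder reaches 0 after 4 divisions, so the expansion has 4 partial quotients, read off in order.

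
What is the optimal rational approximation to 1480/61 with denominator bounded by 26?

Expand x = 1480/61 as a continued fraction with the Euclidean algorithm:
  1480 = 24*61 + 16, so a_0 = 24.
  61 = 3*16 + 13, so a_1 = 3.
  16 = 1*13 + 3, so a_2 = 1.
  13 = 4*3 + 1, so a_3 = 4.
  3 = 3*1 + 0, so a_4 = 3.
so x = [24; 3, 1, 4, 3].
Convergents (p_i = a_i*p_{i-1} + p_{i-2}, q_i = a_i*q_{i-1} + q_{i-2} with p_{-2}=0, p_{-1}=1, q_{-2}=1, q_{-1}=0), until the denominator exceeds 26:
  i=0: a_0=24, p_0 = 24*1 + 0 = 24, q_0 = 24*0 + 1 = 1.
  i=1: a_1=3, p_1 = 3*24 + 1 = 73, q_1 = 3*1 + 0 = 3.
  i=2: a_2=1, p_2 = 1*73 + 24 = 97, q_2 = 1*3 + 1 = 4.
  i=3: a_3=4, p_3 = 4*97 + 73 = 461, q_3 = 4*4 + 3 = 19.
  i=4: a_4=3, p_4 = 3*461 + 97 = 1480, q_4 = 3*19 + 4 = 61.
q_4 = 61 > 26, so the last convergent with denominator <= 26 is p_3/q_3 = 461/19.
The closest fraction with denominator <= 26 is either p_3/q_3 or the intermediate fraction (k*p_3 + p_2)/(k*q_3 + q_2) with the largest k >= 1 whose denominator stays <= 26; these approach x as k grows, and every other convergent or intermediate fraction in range is farther away.
Largest k: floor((26 - q_2)/q_3) = floor((26 - 4)/19) = 1.
That gives (1*461 + 97)/(1*19 + 4) = 558/23.
Compare the errors: |x - 461/19| = |1480*19 - 461*61|/(61*19) = 1/1159, and |x - 558/23| = |1480*23 - 558*61|/(61*23) = 2/1403.
Cross-multiplying, 1*1403 = 1403 < 2318 = 2*1159, so 1/1159 is smaller: the convergent 461/19 is closer to x than 558/23.

461/19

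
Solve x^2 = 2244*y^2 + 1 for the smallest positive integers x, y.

First expand sqrt(2244) as a continued fraction. With x_i = (sqrt(2244) + m_i)/d_i and (m_0, d_0) = (0, 1): a_0 = floor(sqrt(2244)) = 47, since 47^2 = 2209 <= 2244 < 2304 = 48^2.
Iterate m_{i+1} = d_i*a_i - m_i, d_{i+1} = (2244 - m_{i+1}^2)/d_i, a_{i+1} = floor((a_0 + m_{i+1})/d_{i+1}):
  m_1 = 1*47 - 0 = 47, d_1 = (2244 - 47^2)/1 = 35/1 = 35, a_1 = floor((47 + 47)/35) = 2.
  m_2 = 35*2 - 47 = 23, d_2 = (2244 - 23^2)/35 = 1715/35 = 49, a_2 = floor((47 + 23)/49) = 1.
  m_3 = 49*1 - 23 = 26, d_3 = (2244 - 26^2)/49 = 1568/49 = 32, a_3 = floor((47 + 26)/32) = 2.
  m_4 = 32*2 - 26 = 38, d_4 = (2244 - 38^2)/32 = 800/32 = 25, a_4 = floor((47 + 38)/25) = 3.
  m_5 = 25*3 - 38 = 37, d_5 = (2244 - 37^2)/25 = 875/25 = 35, a_5 = floor((47 + 37)/35) = 2.
  m_6 = 35*2 - 37 = 33, d_6 = (2244 - 33^2)/35 = 1155/35 = 33, a_6 = floor((47 + 33)/33) = 2.
  m_7 = 33*2 - 33 = 33, d_7 = (2244 - 33^2)/33 = 1155/33 = 35, a_7 = floor((47 + 33)/35) = 2.
  m_8 = 35*2 - 33 = 37, d_8 = (2244 - 37^2)/35 = 875/35 = 25, a_8 = floor((47 + 37)/25) = 3.
  m_9 = 25*3 - 37 = 38, d_9 = (2244 - 38^2)/25 = 800/25 = 32, a_9 = floor((47 + 38)/32) = 2.
  m_10 = 32*2 - 38 = 26, d_10 = (2244 - 26^2)/32 = 1568/32 = 49, a_10 = floor((47 + 26)/49) = 1.
  m_11 = 49*1 - 26 = 23, d_11 = (2244 - 23^2)/49 = 1715/49 = 35, a_11 = floor((47 + 23)/35) = 2.
  m_12 = 35*2 - 23 = 47, d_12 = (2244 - 47^2)/35 = 35/35 = 1, a_12 = floor((47 + 47)/1) = 94.
  m_13 = 1*94 - 47 = 47, d_13 = (2244 - 47^2)/1 = 35/1 = 35: (m_13, d_13) = (m_1, d_1) = (47, 35), so from here the quotients repeat a_1, ..., a_12; the period length is 12.
So sqrt(2244) = [47; (2, 1, 2, 3, 2, 2, 2, 3, 2, 1, 2, 94)] with period length k = 12.
k is even, so the fundamental solution of x^2 - 2244y^2 = 1 is (p_{k-1}, q_{k-1}) = (p_11, q_11); compute convergents through index 11.
Convergents (p_i = a_i*p_{i-1} + p_{i-2}, q_i = a_i*q_{i-1} + q_{i-2} with p_{-2}=0, p_{-1}=1, q_{-2}=1, q_{-1}=0):
  i=0: a_0=47, p_0 = 47*1 + 0 = 47, q_0 = 47*0 + 1 = 1.
  i=1: a_1=2, p_1 = 2*47 + 1 = 95, q_1 = 2*1 + 0 = 2.
  i=2: a_2=1, p_2 = 1*95 + 47 = 142, q_2 = 1*2 + 1 = 3.
  i=3: a_3=2, p_3 = 2*142 + 95 = 379, q_3 = 2*3 + 2 = 8.
  i=4: a_4=3, p_4 = 3*379 + 142 = 1279, q_4 = 3*8 + 3 = 27.
  i=5: a_5=2, p_5 = 2*1279 + 379 = 2937, q_5 = 2*27 + 8 = 62.
  i=6: a_6=2, p_6 = 2*2937 + 1279 = 7153, q_6 = 2*62 + 27 = 151.
  i=7: a_7=2, p_7 = 2*7153 + 2937 = 17243, q_7 = 2*151 + 62 = 364.
  i=8: a_8=3, p_8 = 3*17243 + 7153 = 58882, q_8 = 3*364 + 151 = 1243.
  i=9: a_9=2, p_9 = 2*58882 + 17243 = 135007, q_9 = 2*1243 + 364 = 2850.
  i=10: a_10=1, p_10 = 1*135007 + 58882 = 193889, q_10 = 1*2850 + 1243 = 4093.
  i=11: a_11=2, p_11 = 2*193889 + 135007 = 522785, q_11 = 2*4093 + 2850 = 11036.
Check: 522785^2 - 2244*11036^2 = 273304156225 - 273304156224 = 1, so (x, y) = (522785, 11036) solves the equation, and by the theorem it is the least positive solution.

(x, y) = (522785, 11036)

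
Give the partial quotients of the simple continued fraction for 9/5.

Run the Euclidean algorithm on 9 and 5; the successive quotients are the partial quotients a_0, a_1, ... (each step inverts the fractional part left over by the previous one):
  9 = 1*5 + 4, so a_0 = 1.
  5 = 1*4 + 1, so a_1 = 1.
  4 = 4*1 + 0, so a_2 = 4.
The remainder reaches 0 after 3 divisions, so the expansion has 3 partial quotients, read off in order.

[1; 1, 4]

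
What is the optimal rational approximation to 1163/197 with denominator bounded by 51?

Expand x = 1163/197 as a continued fraction with the Euclidean algorithm:
  1163 = 5*197 + 178, so a_0 = 5.
  197 = 1*178 + 19, so a_1 = 1.
  178 = 9*19 + 7, so a_2 = 9.
  19 = 2*7 + 5, so a_3 = 2.
  7 = 1*5 + 2, so a_4 = 1.
  5 = 2*2 + 1, so a_5 = 2.
  2 = 2*1 + 0, so a_6 = 2.
so x = [5; 1, 9, 2, 1, 2, 2].
Convergents (p_i = a_i*p_{i-1} + p_{i-2}, q_i = a_i*q_{i-1} + q_{i-2} with p_{-2}=0, p_{-1}=1, q_{-2}=1, q_{-1}=0), until the denominator exceeds 51:
  i=0: a_0=5, p_0 = 5*1 + 0 = 5, q_0 = 5*0 + 1 = 1.
  i=1: a_1=1, p_1 = 1*5 + 1 = 6, q_1 = 1*1 + 0 = 1.
  i=2: a_2=9, p_2 = 9*6 + 5 = 59, q_2 = 9*1 + 1 = 10.
  i=3: a_3=2, p_3 = 2*59 + 6 = 124, q_3 = 2*10 + 1 = 21.
  i=4: a_4=1, p_4 = 1*124 + 59 = 183, q_4 = 1*21 + 10 = 31.
  i=5: a_5=2, p_5 = 2*183 + 124 = 490, q_5 = 2*31 + 21 = 83.
q_5 = 83 > 51, so the last convergent with denominator <= 51 is p_4/q_4 = 183/31.
The closest fraction with denominator <= 51 is either p_4/q_4 or the intermediate fraction (k*p_4 + p_3)/(k*q_4 + q_3) with the largest k >= 1 whose denominator stays <= 51; these approach x as k grows, and every other convergent or intermediate fraction in range is farther away.
Largest k: floor((51 - q_3)/q_4) = floor((51 - 21)/31) = 0.
Since k = 0, no intermediate fraction beyond p_4/q_4 has denominator <= 51, so the convergent 183/31 is the closest (its error is |1163*31 - 183*197|/(197*31) = 2/6107).

183/31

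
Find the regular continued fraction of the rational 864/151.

[5; 1, 2, 1, 1, 2, 8]

Run the Euclidean algorithm on 864 and 151; the successive quotients are the partial quotients a_0, a_1, ... (each step inverts the fractional part left over by the previous one):
  864 = 5*151 + 109, so a_0 = 5.
  151 = 1*109 + 42, so a_1 = 1.
  109 = 2*42 + 25, so a_2 = 2.
  42 = 1*25 + 17, so a_3 = 1.
  25 = 1*17 + 8, so a_4 = 1.
  17 = 2*8 + 1, so a_5 = 2.
  8 = 8*1 + 0, so a_6 = 8.
The remainder reaches 0 after 7 divisions, so the expansion has 7 partial quotients, read off in order.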